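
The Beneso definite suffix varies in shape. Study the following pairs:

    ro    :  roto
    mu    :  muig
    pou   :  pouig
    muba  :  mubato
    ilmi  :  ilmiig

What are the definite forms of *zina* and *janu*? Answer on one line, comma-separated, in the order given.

zinato, januig

The alternation tracks the last vowel of the stem — -ig when the last vowel of the stem is a high vowel (*mu*, *pou*, *ilmi*); -to when the last vowel of the stem is a non-high vowel (*ro*, *muba*).
*zina* — last vowel /a/ (a non-high vowel) → -to → *zinato*.
*janu* — last vowel /u/ (a high vowel) → -ig → *januig*.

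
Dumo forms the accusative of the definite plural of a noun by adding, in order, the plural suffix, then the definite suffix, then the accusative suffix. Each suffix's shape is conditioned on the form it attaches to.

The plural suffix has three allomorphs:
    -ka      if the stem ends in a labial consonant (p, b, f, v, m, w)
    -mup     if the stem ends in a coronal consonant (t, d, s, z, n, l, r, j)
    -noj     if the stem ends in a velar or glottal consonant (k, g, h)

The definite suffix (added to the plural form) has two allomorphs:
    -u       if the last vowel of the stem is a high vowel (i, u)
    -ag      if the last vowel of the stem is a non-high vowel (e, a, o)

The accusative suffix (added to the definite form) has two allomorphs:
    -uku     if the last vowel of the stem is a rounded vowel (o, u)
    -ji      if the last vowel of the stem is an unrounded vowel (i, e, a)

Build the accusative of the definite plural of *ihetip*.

The final consonant of *ihetip* is /p/, which is labial, so the plural suffix is -ka, giving *ihetipka*.
The last vowel of the plural form *ihetipka* is /a/, which is a non-high vowel, so the definite suffix is -ag, giving *ihetipkaag*.
The definite form *ihetipkaag* — last vowel /a/ (an unrounded vowel) → -ji → *ihetipkaagji*.

ihetipkaagji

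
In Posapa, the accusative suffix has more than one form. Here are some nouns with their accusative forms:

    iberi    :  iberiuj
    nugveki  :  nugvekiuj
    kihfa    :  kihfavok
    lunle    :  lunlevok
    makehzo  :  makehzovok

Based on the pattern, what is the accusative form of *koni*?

Looking at the last vowel of each stem: -uj when the last vowel of the stem is a high vowel (*iberi*, *nugveki*); -vok when the last vowel of the stem is a non-high vowel (*kihfa*, *lunle*, *makehzo*).
*koni* — last vowel /i/ (a high vowel) → -uj → *koniuj*.

koniuj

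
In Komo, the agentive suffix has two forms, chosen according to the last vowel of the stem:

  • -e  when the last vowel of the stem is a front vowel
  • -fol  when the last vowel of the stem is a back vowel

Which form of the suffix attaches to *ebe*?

*ebe* — last vowel /e/ (a front vowel) → -e.

-e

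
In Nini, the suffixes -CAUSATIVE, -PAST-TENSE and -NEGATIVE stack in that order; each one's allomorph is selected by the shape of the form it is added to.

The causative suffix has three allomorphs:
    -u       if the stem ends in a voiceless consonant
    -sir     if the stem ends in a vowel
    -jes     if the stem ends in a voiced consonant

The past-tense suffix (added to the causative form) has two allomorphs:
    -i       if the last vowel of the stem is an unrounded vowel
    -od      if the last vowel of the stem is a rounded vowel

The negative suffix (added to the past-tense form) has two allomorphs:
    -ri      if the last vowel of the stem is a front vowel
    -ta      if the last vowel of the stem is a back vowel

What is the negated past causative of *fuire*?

Since the final sound of *fuire* is /e/ (a vowel), it takes -sir, giving *fuiresir*.
The last vowel of the causative form *fuiresir* is /i/, which is an unrounded vowel, so the past-tense suffix is -i, giving *fuiresiri*.
The last vowel of the past-tense form *fuiresiri* is /i/, which is a front vowel, so the negative suffix is -ri, giving *fuiresiriri*.

fuiresiriri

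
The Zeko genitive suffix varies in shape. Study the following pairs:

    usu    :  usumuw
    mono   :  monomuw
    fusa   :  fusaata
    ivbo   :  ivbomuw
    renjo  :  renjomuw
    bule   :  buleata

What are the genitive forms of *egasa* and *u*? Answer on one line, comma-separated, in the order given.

The alternation tracks the last vowel of the stem — -muw when the last vowel of the stem is a rounded vowel (*usu*, *mono*, *ivbo*, *renjo*); -ata when the last vowel of the stem is an unrounded vowel (*fusa*, *bule*).
The last vowel of *egasa* is /a/, which is an unrounded vowel, so the suffix is -ata, giving *egasaata*.
Since the last vowel of *u* is /u/ (a rounded vowel), it takes -muw, giving *umuw*.

egasaata, umuw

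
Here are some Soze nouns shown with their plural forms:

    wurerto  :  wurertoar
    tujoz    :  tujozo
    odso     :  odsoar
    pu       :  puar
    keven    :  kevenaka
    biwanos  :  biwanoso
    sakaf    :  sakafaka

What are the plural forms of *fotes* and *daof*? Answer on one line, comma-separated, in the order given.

The alternation tracks the final sound of the stem — -o when the stem ends in a sibilant (*tujoz*, *biwanos*); -aka when the stem ends in a non-sibilant consonant (*keven*, *sakaf*); -ar when the stem ends in a vowel (*wurerto*, *odso*, *pu*).
The final sound of *fotes* is /s/, which is a sibilant, so the suffix is -o, giving *foteso*.
Since the final sound of *daof* is /f/ (a non-sibilant consonant), it takes -aka, giving *daofaka*.

foteso, daofaka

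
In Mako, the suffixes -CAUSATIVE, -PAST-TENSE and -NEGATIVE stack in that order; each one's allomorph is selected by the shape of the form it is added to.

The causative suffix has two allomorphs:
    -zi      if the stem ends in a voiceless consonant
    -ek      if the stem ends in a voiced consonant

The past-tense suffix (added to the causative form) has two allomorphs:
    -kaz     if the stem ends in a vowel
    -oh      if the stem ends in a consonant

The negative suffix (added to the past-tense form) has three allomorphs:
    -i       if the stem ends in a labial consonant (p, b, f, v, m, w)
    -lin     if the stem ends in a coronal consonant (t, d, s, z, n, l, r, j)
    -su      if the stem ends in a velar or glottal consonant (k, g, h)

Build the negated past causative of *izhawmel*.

The final consonant of *izhawmel* is /l/, which is voiced, so the causative suffix is -ek, giving *izhawmelek*.
The causative form *izhawmelek* — final sound /k/ (a consonant) → -oh → *izhawmelekoh*.
Since the final consonant of the past-tense form *izhawmelekoh* is /h/ (velar/glottal), it takes -su, giving *izhawmelekohsu*.

izhawmelekohsu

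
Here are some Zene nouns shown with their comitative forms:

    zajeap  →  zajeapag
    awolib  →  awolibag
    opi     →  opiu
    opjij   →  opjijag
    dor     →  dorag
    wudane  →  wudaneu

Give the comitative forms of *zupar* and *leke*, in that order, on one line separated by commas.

Looking at the final sound of each stem: -ag when the stem ends in a consonant (*zajeap*, *awolib*, *opjij*, *dor*); -u when the stem ends in a vowel (*opi*, *wudane*).
Since the final sound of *zupar* is /r/ (a consonant), it takes -ag, giving *zuparag*.
*leke* — final sound /e/ (a vowel) → -u → *lekeu*.

zuparag, lekeu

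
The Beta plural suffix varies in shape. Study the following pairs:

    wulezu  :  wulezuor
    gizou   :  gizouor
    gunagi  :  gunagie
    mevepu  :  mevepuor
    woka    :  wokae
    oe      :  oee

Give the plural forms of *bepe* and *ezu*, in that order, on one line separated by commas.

The pattern is rounding harmony: -or when the last vowel of the stem is a rounded vowel (*wulezu*, *gizou*, *mevepu*); -e when the last vowel of the stem is an unrounded vowel (*gunagi*, *woka*, *oe*).
*bepe*: last vowel = /e/, an unrounded vowel → -e → *bepee*.
The last vowel of *ezu* is /u/, which is a rounded vowel, so the suffix is -or, giving *ezuor*.

bepee, ezuor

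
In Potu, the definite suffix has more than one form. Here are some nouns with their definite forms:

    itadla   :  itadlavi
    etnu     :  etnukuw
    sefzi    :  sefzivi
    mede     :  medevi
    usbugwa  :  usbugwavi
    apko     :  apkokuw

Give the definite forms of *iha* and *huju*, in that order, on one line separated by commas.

Looking at the last vowel of each stem: -kuw when the last vowel of the stem is a rounded vowel (*etnu*, *apko*); -vi when the last vowel of the stem is an unrounded vowel (*itadla*, *sefzi*, *mede*, *usbugwa*).
The last vowel of *iha* is /a/, which is an unrounded vowel, so the suffix is -vi, giving *ihavi*.
*huju* — last vowel /u/ (a rounded vowel) → -kuw → *hujukuw*.

ihavi, hujukuw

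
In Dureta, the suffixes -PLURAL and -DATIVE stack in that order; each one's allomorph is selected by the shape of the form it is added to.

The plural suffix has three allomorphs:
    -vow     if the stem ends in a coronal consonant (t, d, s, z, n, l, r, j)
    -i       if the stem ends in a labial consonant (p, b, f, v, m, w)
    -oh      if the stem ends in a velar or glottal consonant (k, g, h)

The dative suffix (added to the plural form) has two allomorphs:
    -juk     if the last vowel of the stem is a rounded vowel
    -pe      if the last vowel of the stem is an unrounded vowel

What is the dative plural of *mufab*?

Since the final consonant of *mufab* is /b/ (labial), it takes -i, giving *mufabi*.
The plural form *mufabi*: last vowel = /i/, an unrounded vowel → -pe → *mufabipe*.

mufabipe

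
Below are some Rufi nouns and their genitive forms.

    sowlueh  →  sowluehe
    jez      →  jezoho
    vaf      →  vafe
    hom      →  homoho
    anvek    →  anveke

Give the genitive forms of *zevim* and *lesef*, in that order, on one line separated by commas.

Looking at the final consonant of each stem: -e when the stem ends in a voiceless consonant (*sowlueh*, *vaf*, *anvek*); -oho when the stem ends in a voiced consonant (*jez*, *hom*).
*zevim* — final consonant /m/ (voiced) → -oho → *zevimoho*.
The final consonant of *lesef* is /f/, which is voiceless, so the suffix is -e, giving *lesefe*.

zevimoho, lesefe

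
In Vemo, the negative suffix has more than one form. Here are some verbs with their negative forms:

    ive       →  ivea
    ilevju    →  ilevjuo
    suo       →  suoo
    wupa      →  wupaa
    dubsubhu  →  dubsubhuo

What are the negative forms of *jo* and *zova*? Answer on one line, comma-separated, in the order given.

Looking at the last vowel of each stem: -o when the last vowel of the stem is a rounded vowel (*ilevju*, *suo*, *dubsubhu*); -a when the last vowel of the stem is an unrounded vowel (*ive*, *wupa*).
Since the last vowel of *jo* is /o/ (a rounded vowel), it takes -o, giving *joo*.
The last vowel of *zova* is /a/, which is an unrounded vowel, so the suffix is -a, giving *zovaa*.

joo, zovaa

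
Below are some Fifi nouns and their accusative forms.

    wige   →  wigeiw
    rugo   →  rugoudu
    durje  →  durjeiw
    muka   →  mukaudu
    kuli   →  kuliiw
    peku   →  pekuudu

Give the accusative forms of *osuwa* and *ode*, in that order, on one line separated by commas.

Looking at the last vowel of each stem: -iw when the last vowel of the stem is a front vowel (*wige*, *durje*, *kuli*); -udu when the last vowel of the stem is a back vowel (*rugo*, *muka*, *peku*).
*osuwa* — last vowel /a/ (a back vowel) → -udu → *osuwaudu*.
The last vowel of *ode* is /e/, which is a front vowel, so the suffix is -iw, giving *odeiw*.

osuwaudu, odeiw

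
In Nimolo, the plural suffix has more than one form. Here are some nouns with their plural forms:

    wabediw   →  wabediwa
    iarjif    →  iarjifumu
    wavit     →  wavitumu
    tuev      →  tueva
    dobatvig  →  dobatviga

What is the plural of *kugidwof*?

The pattern is voicing of the final consonant: -umu when the stem ends in a voiceless consonant (*iarjif*, *wavit*); -a when the stem ends in a voiced consonant (*wabediw*, *tuev*, *dobatvig*).
*kugidwof*: final consonant = /f/, voiceless → -umu → *kugidwofumu*.

kugidwofumu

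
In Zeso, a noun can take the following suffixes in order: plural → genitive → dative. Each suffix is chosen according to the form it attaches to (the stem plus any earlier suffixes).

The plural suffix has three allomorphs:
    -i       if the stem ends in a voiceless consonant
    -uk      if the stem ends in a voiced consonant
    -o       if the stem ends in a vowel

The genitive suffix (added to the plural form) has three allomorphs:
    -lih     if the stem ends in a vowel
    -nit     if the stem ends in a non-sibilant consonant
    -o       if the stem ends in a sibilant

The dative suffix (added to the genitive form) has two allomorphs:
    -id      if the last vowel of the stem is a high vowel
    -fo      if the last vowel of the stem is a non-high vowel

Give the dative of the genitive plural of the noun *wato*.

watoolihid

The final sound of *wato* is /o/, which is a vowel, so the plural suffix is -o, giving *watoo*.
The final sound of the plural form *watoo* is /o/, which is a vowel, so the genitive suffix is -lih, giving *watoolih*.
The genitive form *watoolih* — last vowel /i/ (a high vowel) → -id → *watoolihid*.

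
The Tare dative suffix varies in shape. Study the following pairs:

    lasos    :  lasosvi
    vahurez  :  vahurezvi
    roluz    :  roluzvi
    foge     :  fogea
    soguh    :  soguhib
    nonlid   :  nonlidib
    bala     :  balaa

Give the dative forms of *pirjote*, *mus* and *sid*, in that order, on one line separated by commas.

The alternation tracks the final sound of the stem — -vi when the stem ends in a sibilant (*lasos*, *vahurez*, *roluz*); -ib when the stem ends in a non-sibilant consonant (*soguh*, *nonlid*); -a when the stem ends in a vowel (*foge*, *bala*).
*pirjote* — final sound /e/ (a vowel) → -a → *pirjotea*.
*mus* — final sound /s/ (a sibilant) → -vi → *musvi*.
Since the final sound of *sid* is /d/ (a non-sibilant consonant), it takes -ib, giving *sidib*.

pirjotea, musvi, sidib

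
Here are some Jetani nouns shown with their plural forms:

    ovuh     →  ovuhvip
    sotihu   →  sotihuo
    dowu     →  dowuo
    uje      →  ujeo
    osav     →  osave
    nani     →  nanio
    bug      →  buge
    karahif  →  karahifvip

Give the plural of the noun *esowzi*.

esowzio

The alternation tracks the final sound of the stem — -vip when the stem ends in a voiceless consonant (*ovuh*, *karahif*); -e when the stem ends in a voiced consonant (*osav*, *bug*); -o when the stem ends in a vowel (*sotihu*, *dowu*, *uje*, *nani*).
*esowzi* — final sound /i/ (a vowel) → -o → *esowzio*.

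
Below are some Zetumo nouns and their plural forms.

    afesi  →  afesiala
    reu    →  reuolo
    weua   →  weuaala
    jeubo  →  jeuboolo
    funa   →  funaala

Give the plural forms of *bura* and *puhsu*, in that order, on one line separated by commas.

buraala, puhsuolo

The pattern is rounding harmony: -olo when the last vowel of the stem is a rounded vowel (*reu*, *jeubo*); -ala when the last vowel of the stem is an unrounded vowel (*afesi*, *weua*, *funa*).
*bura*: last vowel = /a/, an unrounded vowel → -ala → *buraala*.
Since the last vowel of *puhsu* is /u/ (a rounded vowel), it takes -olo, giving *puhsuolo*.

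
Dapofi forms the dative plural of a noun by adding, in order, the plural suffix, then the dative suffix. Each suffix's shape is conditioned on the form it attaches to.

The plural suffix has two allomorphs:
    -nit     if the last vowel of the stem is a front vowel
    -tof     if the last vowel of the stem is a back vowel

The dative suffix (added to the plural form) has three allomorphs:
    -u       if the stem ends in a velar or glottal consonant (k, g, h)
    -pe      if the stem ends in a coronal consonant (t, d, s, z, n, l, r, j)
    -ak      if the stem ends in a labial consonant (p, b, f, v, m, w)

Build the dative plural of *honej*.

The last vowel of *honej* is /e/, which is a front vowel, so the plural suffix is -nit, giving *honejnit*.
Since the final consonant of the plural form *honejnit* is /t/ (coronal), it takes -pe, giving *honejnitpe*.

honejnitpe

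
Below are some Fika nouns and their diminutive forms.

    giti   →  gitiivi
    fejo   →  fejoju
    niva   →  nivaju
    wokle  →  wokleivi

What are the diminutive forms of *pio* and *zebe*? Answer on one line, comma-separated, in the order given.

The alternation tracks the last vowel of the stem — -ivi when the last vowel of the stem is a front vowel (*giti*, *wokle*); -ju when the last vowel of the stem is a back vowel (*fejo*, *niva*).
*pio*: last vowel = /o/, a back vowel → -ju → *pioju*.
*zebe* — last vowel /e/ (a front vowel) → -ivi → *zebeivi*.

pioju, zebeivi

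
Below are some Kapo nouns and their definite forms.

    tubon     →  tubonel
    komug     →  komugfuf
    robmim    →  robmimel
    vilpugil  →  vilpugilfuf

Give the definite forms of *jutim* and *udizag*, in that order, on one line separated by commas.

jutimel, udizagfuf

The suffix is conditioned by the final consonant: -el when the stem ends in a nasal (*tubon*, *robmim*); -fuf when the stem ends in a non-nasal consonant (*komug*, *vilpugil*).
*jutim*: final consonant = /m/, a nasal → -el → *jutimel*.
The final consonant of *udizag* is /g/, which is non-nasal, so the suffix is -fuf, giving *udizagfuf*.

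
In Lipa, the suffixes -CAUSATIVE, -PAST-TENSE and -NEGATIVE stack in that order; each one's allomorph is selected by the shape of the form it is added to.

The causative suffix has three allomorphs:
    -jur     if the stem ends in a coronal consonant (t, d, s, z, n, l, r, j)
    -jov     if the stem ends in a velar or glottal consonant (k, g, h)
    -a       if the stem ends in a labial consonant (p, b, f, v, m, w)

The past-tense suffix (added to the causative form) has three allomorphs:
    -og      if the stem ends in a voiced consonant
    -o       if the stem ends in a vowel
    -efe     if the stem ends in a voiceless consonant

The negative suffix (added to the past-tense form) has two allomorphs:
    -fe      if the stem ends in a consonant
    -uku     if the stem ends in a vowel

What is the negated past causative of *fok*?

fokjovogfe

Since the final consonant of *fok* is /k/ (velar/glottal), it takes -jov, giving *fokjov*.
The causative form *fokjov* — final sound /v/ (a voiced consonant) → -og → *fokjovog*.
Since the final sound of the past-tense form *fokjovog* is /g/ (a consonant), it takes -fe, giving *fokjovogfe*.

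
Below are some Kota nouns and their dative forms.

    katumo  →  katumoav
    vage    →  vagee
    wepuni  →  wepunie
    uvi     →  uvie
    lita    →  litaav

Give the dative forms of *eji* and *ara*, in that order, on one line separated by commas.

ejie, araav

The suffix is conditioned by the last vowel: -e when the last vowel of the stem is a front vowel (*vage*, *wepuni*, *uvi*); -av when the last vowel of the stem is a back vowel (*katumo*, *lita*).
The last vowel of *eji* is /i/, which is a front vowel, so the suffix is -e, giving *ejie*.
Since the last vowel of *ara* is /a/ (a back vowel), it takes -av, giving *araav*.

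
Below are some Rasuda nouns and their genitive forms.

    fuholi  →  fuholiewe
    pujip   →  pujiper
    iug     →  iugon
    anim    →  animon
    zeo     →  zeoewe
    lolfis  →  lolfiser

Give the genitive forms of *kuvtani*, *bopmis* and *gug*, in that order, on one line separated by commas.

kuvtaniewe, bopmiser, gugon

The alternation tracks the final sound of the stem — -er when the stem ends in a voiceless consonant (*pujip*, *lolfis*); -on when the stem ends in a voiced consonant (*iug*, *anim*); -ewe when the stem ends in a vowel (*fuholi*, *zeo*).
*kuvtani* — final sound /i/ (a vowel) → -ewe → *kuvtaniewe*.
Since the final sound of *bopmis* is /s/ (a voiceless consonant), it takes -er, giving *bopmiser*.
*gug* — final sound /g/ (a voiced consonant) → -on → *gugon*.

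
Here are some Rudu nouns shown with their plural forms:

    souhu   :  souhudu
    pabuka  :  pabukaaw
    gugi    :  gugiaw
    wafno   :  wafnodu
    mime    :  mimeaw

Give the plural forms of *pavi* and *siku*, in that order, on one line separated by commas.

The alternation tracks the last vowel of the stem — -du when the last vowel of the stem is a rounded vowel (*souhu*, *wafno*); -aw when the last vowel of the stem is an unrounded vowel (*pabuka*, *gugi*, *mime*).
The last vowel of *pavi* is /i/, which is an unrounded vowel, so the suffix is -aw, giving *paviaw*.
*siku* — last vowel /u/ (a rounded vowel) → -du → *sikudu*.

paviaw, sikudu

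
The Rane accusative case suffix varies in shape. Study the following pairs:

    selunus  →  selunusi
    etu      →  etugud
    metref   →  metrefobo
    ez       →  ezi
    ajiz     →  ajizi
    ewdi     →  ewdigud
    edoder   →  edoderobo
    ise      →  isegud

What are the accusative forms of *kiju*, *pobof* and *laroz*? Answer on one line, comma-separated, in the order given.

kijugud, pobofobo, larozi

Looking at the final sound of each stem: -i when the stem ends in a sibilant (*selunus*, *ez*, *ajiz*); -obo when the stem ends in a non-sibilant consonant (*metref*, *edoder*); -gud when the stem ends in a vowel (*etu*, *ewdi*, *ise*).
Since the final sound of *kiju* is /u/ (a vowel), it takes -gud, giving *kijugud*.
*pobof* — final sound /f/ (a non-sibilant consonant) → -obo → *pobofobo*.
*laroz* — final sound /z/ (a sibilant) → -i → *larozi*.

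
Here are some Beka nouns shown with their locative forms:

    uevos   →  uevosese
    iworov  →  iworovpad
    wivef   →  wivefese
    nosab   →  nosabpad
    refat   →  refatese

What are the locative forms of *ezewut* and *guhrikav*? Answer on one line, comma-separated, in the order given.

The alternation tracks the final consonant of the stem — -ese when the stem ends in a voiceless consonant (*uevos*, *wivef*, *refat*); -pad when the stem ends in a voiced consonant (*iworov*, *nosab*).
The final consonant of *ezewut* is /t/, which is voiceless, so the suffix is -ese, giving *ezewutese*.
The final consonant of *guhrikav* is /v/, which is voiced, so the suffix is -pad, giving *guhrikavpad*.

ezewutese, guhrikavpad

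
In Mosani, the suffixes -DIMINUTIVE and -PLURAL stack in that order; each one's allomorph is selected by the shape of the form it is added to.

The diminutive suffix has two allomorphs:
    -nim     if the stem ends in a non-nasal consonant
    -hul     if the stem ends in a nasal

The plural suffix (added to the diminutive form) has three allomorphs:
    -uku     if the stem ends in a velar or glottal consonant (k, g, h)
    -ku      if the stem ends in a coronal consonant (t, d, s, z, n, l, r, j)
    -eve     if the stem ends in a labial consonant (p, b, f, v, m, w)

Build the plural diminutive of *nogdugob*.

The final consonant of *nogdugob* is /b/, which is non-nasal, so the diminutive suffix is -nim, giving *nogdugobnim*.
The diminutive form *nogdugobnim*: final consonant = /m/, labial → -eve → *nogdugobnimeve*.

nogdugobnimeve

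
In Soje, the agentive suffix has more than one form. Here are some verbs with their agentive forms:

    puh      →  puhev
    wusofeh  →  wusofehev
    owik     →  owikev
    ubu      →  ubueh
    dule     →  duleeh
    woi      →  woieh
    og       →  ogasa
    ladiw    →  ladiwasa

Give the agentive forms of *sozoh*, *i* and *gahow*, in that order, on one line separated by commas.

Looking at the final sound of each stem: -ev when the stem ends in a voiceless consonant (*puh*, *wusofeh*, *owik*); -asa when the stem ends in a voiced consonant (*og*, *ladiw*); -eh when the stem ends in a vowel (*ubu*, *dule*, *woi*).
*sozoh*: final sound = /h/, a voiceless consonant → -ev → *sozohev*.
The final sound of *i* is /i/, which is a vowel, so the suffix is -eh, giving *ieh*.
The final sound of *gahow* is /w/, which is a voiced consonant, so the suffix is -asa, giving *gahowasa*.

sozohev, ieh, gahowasa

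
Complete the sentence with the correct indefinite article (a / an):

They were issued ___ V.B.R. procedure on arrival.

The indefinite article is chosen by the initial *sound* of the following word, not its spelling.
The initialism *V.B.R.* is read letter by letter; the first letter, V, is pronounced /viː/, which begins with a consonant sound.
So the article is *a*: They were issued a V.B.R. procedure on arrival.

a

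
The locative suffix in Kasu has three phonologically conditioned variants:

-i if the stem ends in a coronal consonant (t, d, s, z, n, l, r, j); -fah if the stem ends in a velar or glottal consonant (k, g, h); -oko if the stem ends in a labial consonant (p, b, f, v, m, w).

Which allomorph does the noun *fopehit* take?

Since the final consonant of *fopehit* is /t/ (coronal), it takes -i.

-i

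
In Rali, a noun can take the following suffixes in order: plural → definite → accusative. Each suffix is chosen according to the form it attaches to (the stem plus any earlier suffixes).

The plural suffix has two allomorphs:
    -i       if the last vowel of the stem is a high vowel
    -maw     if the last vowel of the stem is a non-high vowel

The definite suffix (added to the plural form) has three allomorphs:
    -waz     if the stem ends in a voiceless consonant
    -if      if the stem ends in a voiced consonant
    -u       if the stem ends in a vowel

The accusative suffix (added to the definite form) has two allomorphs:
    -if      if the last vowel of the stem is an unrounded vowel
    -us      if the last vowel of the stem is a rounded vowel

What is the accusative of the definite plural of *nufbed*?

nufbedmawifif

Since the last vowel of *nufbed* is /e/ (a non-high vowel), it takes -maw, giving *nufbedmaw*.
The plural form *nufbedmaw* — final sound /w/ (a voiced consonant) → -if → *nufbedmawif*.
The definite form *nufbedmawif* — last vowel /i/ (an unrounded vowel) → -if → *nufbedmawifif*.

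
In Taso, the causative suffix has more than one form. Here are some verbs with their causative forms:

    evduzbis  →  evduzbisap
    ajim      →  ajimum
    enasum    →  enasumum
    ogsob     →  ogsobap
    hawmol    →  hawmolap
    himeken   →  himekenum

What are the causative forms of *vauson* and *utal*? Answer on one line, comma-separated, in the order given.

The suffix is conditioned by the final consonant: -um when the stem ends in a nasal (*ajim*, *enasum*, *himeken*); -ap when the stem ends in a non-nasal consonant (*evduzbis*, *ogsob*, *hawmol*).
*vauson* — final consonant /n/ (a nasal) → -um → *vausonum*.
The final consonant of *utal* is /l/, which is non-nasal, so the suffix is -ap, giving *utalap*.

vausonum, utalap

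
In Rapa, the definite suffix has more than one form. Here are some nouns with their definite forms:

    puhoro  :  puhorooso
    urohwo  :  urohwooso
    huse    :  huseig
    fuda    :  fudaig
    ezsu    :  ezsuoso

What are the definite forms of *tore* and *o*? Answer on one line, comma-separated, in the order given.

The alternation tracks the last vowel of the stem — -oso when the last vowel of the stem is a rounded vowel (*puhoro*, *urohwo*, *ezsu*); -ig when the last vowel of the stem is an unrounded vowel (*huse*, *fuda*).
Since the last vowel of *tore* is /e/ (an unrounded vowel), it takes -ig, giving *toreig*.
The last vowel of *o* is /o/, which is a rounded vowel, so the suffix is -oso, giving *ooso*.

toreig, ooso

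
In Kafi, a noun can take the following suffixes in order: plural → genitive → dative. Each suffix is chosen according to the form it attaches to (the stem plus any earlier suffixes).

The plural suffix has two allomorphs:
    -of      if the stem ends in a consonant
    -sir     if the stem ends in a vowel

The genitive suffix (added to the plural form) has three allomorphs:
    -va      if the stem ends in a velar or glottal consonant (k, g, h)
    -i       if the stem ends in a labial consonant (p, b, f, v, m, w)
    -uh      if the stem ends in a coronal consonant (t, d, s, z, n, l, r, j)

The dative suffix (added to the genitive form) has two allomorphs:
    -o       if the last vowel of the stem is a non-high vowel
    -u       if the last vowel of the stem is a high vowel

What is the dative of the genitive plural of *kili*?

Since the final sound of *kili* is /i/ (a vowel), it takes -sir, giving *kilisir*.
The plural form *kilisir* — final consonant /r/ (coronal) → -uh → *kilisiruh*.
Since the last vowel of the genitive form *kilisiruh* is /u/ (a high vowel), it takes -u, giving *kilisiruhu*.

kilisiruhu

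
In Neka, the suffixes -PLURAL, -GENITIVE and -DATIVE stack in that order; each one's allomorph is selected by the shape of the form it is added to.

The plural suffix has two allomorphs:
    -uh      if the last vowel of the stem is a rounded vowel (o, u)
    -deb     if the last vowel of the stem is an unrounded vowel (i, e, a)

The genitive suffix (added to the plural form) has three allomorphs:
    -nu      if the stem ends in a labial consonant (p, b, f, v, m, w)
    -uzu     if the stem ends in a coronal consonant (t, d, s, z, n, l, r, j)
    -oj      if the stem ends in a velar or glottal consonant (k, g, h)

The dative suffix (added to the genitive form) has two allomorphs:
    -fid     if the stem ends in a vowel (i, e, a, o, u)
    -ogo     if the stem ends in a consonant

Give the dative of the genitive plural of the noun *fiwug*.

The last vowel of *fiwug* is /u/, which is a rounded vowel, so the plural suffix is -uh, giving *fiwuguh*.
Since the final consonant of the plural form *fiwuguh* is /h/ (velar/glottal), it takes -oj, giving *fiwuguhoj*.
The final sound of the genitive form *fiwuguhoj* is /j/, which is a consonant, so the dative suffix is -ogo, giving *fiwuguhojogo*.

fiwuguhojogo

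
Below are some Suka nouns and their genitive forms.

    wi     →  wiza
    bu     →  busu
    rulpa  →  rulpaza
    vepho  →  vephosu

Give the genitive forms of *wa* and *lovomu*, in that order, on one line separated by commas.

The alternation tracks the last vowel of the stem — -su when the last vowel of the stem is a rounded vowel (*bu*, *vepho*); -za when the last vowel of the stem is an unrounded vowel (*wi*, *rulpa*).
*wa* — last vowel /a/ (an unrounded vowel) → -za → *waza*.
Since the last vowel of *lovomu* is /u/ (a rounded vowel), it takes -su, giving *lovomusu*.

waza, lovomusu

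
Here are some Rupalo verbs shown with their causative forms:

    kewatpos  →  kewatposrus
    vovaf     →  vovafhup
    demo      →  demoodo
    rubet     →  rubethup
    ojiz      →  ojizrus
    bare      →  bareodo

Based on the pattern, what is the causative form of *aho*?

The alternation tracks the final sound of the stem — -rus when the stem ends in a sibilant (*kewatpos*, *ojiz*); -hup when the stem ends in a non-sibilant consonant (*vovaf*, *rubet*); -odo when the stem ends in a vowel (*demo*, *bare*).
*aho* — final sound /o/ (a vowel) → -odo → *ahoodo*.

ahoodo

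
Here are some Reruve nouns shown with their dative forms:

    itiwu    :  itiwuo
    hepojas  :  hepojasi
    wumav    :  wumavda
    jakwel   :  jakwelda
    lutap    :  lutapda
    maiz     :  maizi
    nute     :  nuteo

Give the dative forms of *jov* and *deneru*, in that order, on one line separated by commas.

jovda, deneruo

The alternation tracks the final sound of the stem — -i when the stem ends in a sibilant (*hepojas*, *maiz*); -da when the stem ends in a non-sibilant consonant (*wumav*, *jakwel*, *lutap*); -o when the stem ends in a vowel (*itiwu*, *nute*).
The final sound of *jov* is /v/, which is a non-sibilant consonant, so the suffix is -da, giving *jovda*.
Since the final sound of *deneru* is /u/ (a vowel), it takes -o, giving *deneruo*.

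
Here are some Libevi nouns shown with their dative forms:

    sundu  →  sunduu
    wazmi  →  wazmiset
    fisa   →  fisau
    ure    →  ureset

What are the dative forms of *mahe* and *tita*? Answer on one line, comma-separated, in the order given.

The alternation tracks the last vowel of the stem — -set when the last vowel of the stem is a front vowel (*wazmi*, *ure*); -u when the last vowel of the stem is a back vowel (*sundu*, *fisa*).
*mahe* — last vowel /e/ (a front vowel) → -set → *maheset*.
Since the last vowel of *tita* is /a/ (a back vowel), it takes -u, giving *titau*.

maheset, titau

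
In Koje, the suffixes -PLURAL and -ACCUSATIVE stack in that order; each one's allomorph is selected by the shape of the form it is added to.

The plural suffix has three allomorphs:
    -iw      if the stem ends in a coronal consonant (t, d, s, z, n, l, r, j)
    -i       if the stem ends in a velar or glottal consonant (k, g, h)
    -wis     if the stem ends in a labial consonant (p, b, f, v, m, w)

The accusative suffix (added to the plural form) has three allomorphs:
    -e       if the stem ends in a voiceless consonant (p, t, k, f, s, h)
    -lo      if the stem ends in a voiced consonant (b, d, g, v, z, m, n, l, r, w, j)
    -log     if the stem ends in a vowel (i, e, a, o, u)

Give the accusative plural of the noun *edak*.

edakilog

*edak*: final consonant = /k/, velar/glottal → -i → *edaki*.
The plural form *edaki*: final sound = /i/, a vowel → -log → *edakilog*.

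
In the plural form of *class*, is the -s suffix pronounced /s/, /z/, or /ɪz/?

The stem *class* ends in a sibilant (/s, z, ʃ, ʒ, tʃ, dʒ/).
The plural suffix surfaces as /ɪz/ after sibilants, /s/ after other voiceless consonants, and /z/ after other voiced sounds.
So the plural -s on *class* is pronounced /ɪz/.

/ɪz/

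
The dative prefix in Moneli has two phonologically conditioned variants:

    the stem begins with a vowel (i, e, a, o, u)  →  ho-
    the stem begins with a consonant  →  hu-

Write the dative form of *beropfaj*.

huberopfaj

*beropfaj*: first sound = /b/, a consonant → hu- → *huberopfaj*.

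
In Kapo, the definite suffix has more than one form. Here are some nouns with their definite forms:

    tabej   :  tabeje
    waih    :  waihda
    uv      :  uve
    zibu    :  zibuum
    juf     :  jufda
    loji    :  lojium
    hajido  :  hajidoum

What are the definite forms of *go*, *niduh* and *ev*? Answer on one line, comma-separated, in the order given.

goum, niduhda, eve

The alternation tracks the final sound of the stem — -da when the stem ends in a voiceless consonant (*waih*, *juf*); -e when the stem ends in a voiced consonant (*tabej*, *uv*); -um when the stem ends in a vowel (*zibu*, *loji*, *hajido*).
Since the final sound of *go* is /o/ (a vowel), it takes -um, giving *goum*.
Since the final sound of *niduh* is /h/ (a voiceless consonant), it takes -da, giving *niduhda*.
*ev*: final sound = /v/, a voiced consonant → -e → *eve*.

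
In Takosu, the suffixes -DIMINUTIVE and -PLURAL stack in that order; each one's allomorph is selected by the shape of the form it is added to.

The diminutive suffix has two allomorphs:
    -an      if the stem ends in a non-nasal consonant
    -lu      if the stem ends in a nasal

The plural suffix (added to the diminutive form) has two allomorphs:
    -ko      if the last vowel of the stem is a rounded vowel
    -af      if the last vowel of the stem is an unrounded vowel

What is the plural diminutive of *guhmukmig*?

Since the final consonant of *guhmukmig* is /g/ (non-nasal), it takes -an, giving *guhmukmigan*.
Since the last vowel of the diminutive form *guhmukmigan* is /a/ (an unrounded vowel), it takes -af, giving *guhmukmiganaf*.

guhmukmiganaf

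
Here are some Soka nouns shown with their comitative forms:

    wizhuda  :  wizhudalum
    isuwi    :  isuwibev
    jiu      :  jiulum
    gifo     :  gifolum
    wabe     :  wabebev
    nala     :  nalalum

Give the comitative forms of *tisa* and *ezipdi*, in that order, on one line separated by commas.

tisalum, ezipdibev

The alternation tracks the last vowel of the stem — -bev when the last vowel of the stem is a front vowel (*isuwi*, *wabe*); -lum when the last vowel of the stem is a back vowel (*wizhuda*, *jiu*, *gifo*, *nala*).
The last vowel of *tisa* is /a/, which is a back vowel, so the suffix is -lum, giving *tisalum*.
*ezipdi*: last vowel = /i/, a front vowel → -bev → *ezipdibev*.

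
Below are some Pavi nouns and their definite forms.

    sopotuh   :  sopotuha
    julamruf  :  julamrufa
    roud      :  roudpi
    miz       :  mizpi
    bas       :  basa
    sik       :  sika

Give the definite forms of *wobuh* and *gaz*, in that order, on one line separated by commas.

wobuha, gazpi

The suffix is conditioned by the final consonant: -a when the stem ends in a voiceless consonant (*sopotuh*, *julamruf*, *bas*, *sik*); -pi when the stem ends in a voiced consonant (*roud*, *miz*).
Since the final consonant of *wobuh* is /h/ (voiceless), it takes -a, giving *wobuha*.
Since the final consonant of *gaz* is /z/ (voiced), it takes -pi, giving *gazpi*.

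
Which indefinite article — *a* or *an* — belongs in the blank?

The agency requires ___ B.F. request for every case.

a

The indefinite article is chosen by the initial *sound* of the following word, not its spelling.
The initialism *B.F.* is read letter by letter; the first letter, B, is pronounced /biː/, which begins with a consonant sound.
So the article is *a*: The agency requires a B.F. request for every case.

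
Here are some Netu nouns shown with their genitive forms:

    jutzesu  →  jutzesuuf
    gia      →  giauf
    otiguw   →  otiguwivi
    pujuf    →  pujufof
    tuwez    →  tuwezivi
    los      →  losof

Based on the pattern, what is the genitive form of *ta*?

tauf

Looking at the final sound of each stem: -of when the stem ends in a voiceless consonant (*pujuf*, *los*); -ivi when the stem ends in a voiced consonant (*otiguw*, *tuwez*); -uf when the stem ends in a vowel (*jutzesu*, *gia*).
*ta*: final sound = /a/, a vowel → -uf → *tauf*.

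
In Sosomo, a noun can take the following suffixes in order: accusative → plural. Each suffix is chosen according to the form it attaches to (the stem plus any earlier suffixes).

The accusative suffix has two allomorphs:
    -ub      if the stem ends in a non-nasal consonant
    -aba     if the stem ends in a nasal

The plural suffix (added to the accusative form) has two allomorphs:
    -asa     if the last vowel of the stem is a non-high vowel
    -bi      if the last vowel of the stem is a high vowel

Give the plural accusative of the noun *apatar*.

*apatar*: final consonant = /r/, non-nasal → -ub → *apatarub*.
The accusative form *apatarub*: last vowel = /u/, a high vowel → -bi → *apatarubbi*.

apatarubbi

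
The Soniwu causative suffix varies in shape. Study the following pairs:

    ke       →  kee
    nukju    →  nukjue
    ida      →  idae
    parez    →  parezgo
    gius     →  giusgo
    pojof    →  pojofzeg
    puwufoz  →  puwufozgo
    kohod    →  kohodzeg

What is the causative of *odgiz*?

odgizgo

The alternation tracks the final sound of the stem — -go when the stem ends in a sibilant (*parez*, *gius*, *puwufoz*); -zeg when the stem ends in a non-sibilant consonant (*pojof*, *kohod*); -e when the stem ends in a vowel (*ke*, *nukju*, *ida*).
Since the final sound of *odgiz* is /z/ (a sibilant), it takes -go, giving *odgizgo*.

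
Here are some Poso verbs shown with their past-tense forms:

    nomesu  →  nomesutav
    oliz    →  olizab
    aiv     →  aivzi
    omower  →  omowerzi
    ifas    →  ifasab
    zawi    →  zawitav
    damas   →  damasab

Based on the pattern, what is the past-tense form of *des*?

desab

The alternation tracks the final sound of the stem — -ab when the stem ends in a sibilant (*oliz*, *ifas*, *damas*); -zi when the stem ends in a non-sibilant consonant (*aiv*, *omower*); -tav when the stem ends in a vowel (*nomesu*, *zawi*).
*des*: final sound = /s/, a sibilant → -ab → *desab*.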